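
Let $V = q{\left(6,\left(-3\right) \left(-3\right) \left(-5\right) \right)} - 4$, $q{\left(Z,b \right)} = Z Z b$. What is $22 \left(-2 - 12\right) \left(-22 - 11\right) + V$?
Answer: $8540$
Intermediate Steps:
$q{\left(Z,b \right)} = b Z^{2}$ ($q{\left(Z,b \right)} = Z^{2} b = b Z^{2}$)
$V = -1624$ ($V = \left(-3\right) \left(-3\right) \left(-5\right) 6^{2} - 4 = 9 \left(-5\right) 36 - 4 = \left(-45\right) 36 - 4 = -1620 - 4 = -1624$)
$22 \left(-2 - 12\right) \left(-22 - 11\right) + V = 22 \left(-2 - 12\right) \left(-22 - 11\right) - 1624 = 22 \left(-2 - 12\right) \left(-33\right) - 1624 = 22 \left(\left(-14\right) \left(-33\right)\right) - 1624 = 22 \cdot 462 - 1624 = 10164 - 1624 = 8540$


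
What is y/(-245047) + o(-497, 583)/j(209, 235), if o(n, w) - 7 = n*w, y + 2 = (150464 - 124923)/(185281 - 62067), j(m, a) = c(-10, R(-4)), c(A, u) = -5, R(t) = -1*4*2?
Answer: 8748304643333587/150966105290 ≈ 57949.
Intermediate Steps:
R(t) = -8 (R(t) = -4*2 = -8)
j(m, a) = -5
y = -220887/123214 (y = -2 + (150464 - 124923)/(185281 - 62067) = -2 + 25541/123214 = -220887/123214 ≈ -1.7927)
o(n, w) = 7 + n*w
y/(-245047) + o(-497, 583)/j(209, 235) = -220887/123214/(-245047) + (7 - 497*583)/(-5) = -220887/123214*(-1/245047) + (7 - 289751)*(-1/5) = 220887/30193221058 - 289744*(-1/5) = 220887/30193221058 + 289744/5 = 8748304643333587/150966105290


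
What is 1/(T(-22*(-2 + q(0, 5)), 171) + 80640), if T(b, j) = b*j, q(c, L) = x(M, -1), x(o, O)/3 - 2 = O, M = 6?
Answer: 1/76878 ≈ 1.3008e-5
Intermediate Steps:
x(o, O) = 6 + 3*O
q(c, L) = 3 (q(c, L) = 6 + 3*(-1) = 6 - 3 = 3)
1/(T(-22*(-2 + q(0, 5)), 171) + 80640) = 1/(-22*(-2 + 3)*171 + 80640) = 1/(-22*1*171 + 80640) = 1/(-22*171 + 80640) = 1/(-3762 + 80640) = 1/76878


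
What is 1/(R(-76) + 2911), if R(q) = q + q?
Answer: 1/2759 ≈ 0.00036245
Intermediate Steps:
R(q) = 2*q
1/(R(-76) + 2911) = 1/(2*(-76) + 2911) = 1/(-152 + 2911) = 1/2759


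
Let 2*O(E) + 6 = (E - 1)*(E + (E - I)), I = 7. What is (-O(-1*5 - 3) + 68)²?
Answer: 4225/4 ≈ 1056.3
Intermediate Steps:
O(E) = -3 + (-1 + E)*(-7 + 2*E)/2 (O(E) = -3 + ((E - 1)*(E + (E - 1*7)))/2 = -3 + ((-1 + E)*(E + (E - 7)))/2 = -3 + ((-1 + E)*(E + (-7 + E)))/2 = -3 + ((-1 + E)*(-7 + 2*E))/2 = -3 + (-1 + E)*(-7 + 2*E)/2)
(-O(-1*5 - 3) + 68)² = (-(½ + (-1*5 - 3)² - 9*(-1*5 - 3)/2) + 68)² = (-(½ + (-5 - 3)² - 9*(-5 - 3)/2) + 68)² = (-(½ + (-8)² - 9/2*(-8)) + 68)² = (-(½ + 64 + 36) + 68)² = (-1*201/2 + 68)² = (-201/2 + 68)² = (-65/2)² = 4225/4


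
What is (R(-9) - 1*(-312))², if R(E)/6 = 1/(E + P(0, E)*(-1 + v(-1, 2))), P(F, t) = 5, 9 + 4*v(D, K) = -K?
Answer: 133079296/1369 ≈ 97209.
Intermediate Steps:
v(D, K) = -9/4 - K/4 (v(D, K) = -9/4 + (-K)/4 = -9/4 - K/4)
R(E) = 6/(-75/4 + E) (R(E) = 6/(E + 5*(-1 + (-9/4 - ¼*2))) = 6/(E + 5*(-1 + (-9/4 - ½))) = 6/(E + 5*(-1 - 11/4)) = 6/(E + 5*(-15/4)) = 6/(E - 75/4) = 6/(-75/4 + E))
(R(-9) - 1*(-312))² = (24/(-75 + 4*(-9)) - 1*(-312))² = (24/(-75 - 36) + 312)² = (24/(-111) + 312)² = (24*(-1/111) + 312)² = (-8/37 + 312)² = (11536/37)² = 133079296/1369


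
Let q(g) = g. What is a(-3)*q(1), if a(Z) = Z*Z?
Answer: 9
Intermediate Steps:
a(Z) = Z²
a(-3)*q(1) = (-3)²*1 = 9*1 = 9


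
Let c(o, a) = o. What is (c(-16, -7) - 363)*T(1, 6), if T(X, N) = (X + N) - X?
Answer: -2274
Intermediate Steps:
T(X, N) = N (T(X, N) = (N + X) - X = N)
(c(-16, -7) - 363)*T(1, 6) = (-16 - 363)*6 = -379*6 = -2274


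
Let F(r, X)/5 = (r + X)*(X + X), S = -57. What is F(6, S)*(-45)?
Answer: -1308150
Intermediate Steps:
F(r, X) = 10*X*(X + r) (F(r, X) = 5*((r + X)*(X + X)) = 5*((X + r)*(2*X)) = 5*(2*X*(X + r)) = 10*X*(X + r))
F(6, S)*(-45) = (10*(-57)*(-57 + 6))*(-45) = (10*(-57)*(-51))*(-45) = 29070*(-45) = -1308150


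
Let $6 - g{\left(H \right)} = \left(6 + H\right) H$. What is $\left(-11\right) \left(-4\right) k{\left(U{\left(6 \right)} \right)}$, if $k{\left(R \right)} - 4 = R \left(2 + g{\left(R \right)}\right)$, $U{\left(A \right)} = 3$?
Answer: $-2332$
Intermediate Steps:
$g{\left(H \right)} = 6 - H \left(6 + H\right)$ ($g{\left(H \right)} = 6 - \left(6 + H\right) H = 6 - H \left(6 + H\right)$)
$k{\left(R \right)} = 4 + R \left(8 - R^{2} - 6 R\right)$ ($k{\left(R \right)} = 4 + R \left(2 - \left(-6 + R^{2} + 6 R\right)\right) = 4 + R \left(8 - R^{2} - 6 R\right)$)
$\left(-11\right) \left(-4\right) k{\left(U{\left(6 \right)} \right)} = \left(-11\right) \left(-4\right) \left(4 - 3^{3} - 6 \cdot 3^{2} + 8 \cdot 3\right) = 44 \left(4 - 27 - 54 + 24\right) = 44 \left(-53\right) = -2332$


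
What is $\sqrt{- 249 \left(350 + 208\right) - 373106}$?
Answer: $4 i \sqrt{32003} \approx 715.58 i$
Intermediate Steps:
$\sqrt{- 249 \left(350 + 208\right) - 373106} = \sqrt{\left(-249\right) 558 - 373106} = \sqrt{-138942 - 373106} = \sqrt{-512048} = 4 i \sqrt{32003}$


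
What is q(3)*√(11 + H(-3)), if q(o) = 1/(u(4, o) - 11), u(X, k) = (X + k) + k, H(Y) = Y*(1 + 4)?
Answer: -2*I ≈ -2.0*I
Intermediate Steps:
H(Y) = 5*Y (H(Y) = Y*5 = 5*Y)
u(X, k) = X + 2*k
q(o) = 1/(-7 + 2*o) (q(o) = 1/((4 + 2*o) - 11) = 1/(-7 + 2*o))
q(3)*√(11 + H(-3)) = √(11 + 5*(-3))/(-7 + 2*3) = √(11 - 15)/(-7 + 6) = √(-4)/(-1) = -2*I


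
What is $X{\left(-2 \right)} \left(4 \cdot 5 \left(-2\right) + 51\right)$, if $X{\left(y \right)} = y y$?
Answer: $44$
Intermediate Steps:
$X{\left(y \right)} = y^{2}$
$X{\left(-2 \right)} \left(4 \cdot 5 \left(-2\right) + 51\right) = \left(-2\right)^{2} \left(4 \cdot 5 \left(-2\right) + 51\right) = 4 \left(20 \left(-2\right) + 51\right) = 4 \left(-40 + 51\right) = 4 \cdot 11 = 44$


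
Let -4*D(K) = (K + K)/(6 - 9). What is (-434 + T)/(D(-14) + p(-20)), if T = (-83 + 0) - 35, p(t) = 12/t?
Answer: 2070/11 ≈ 188.18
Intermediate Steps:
T = -118 (T = -83 - 35 = -118)
D(K) = K/6 (D(K) = -(K + K)/(4*(6 - 9)) = -2*K/(4*(-3)) = -2*K*(-1)/(4*3) = -(-1)*K/6 = K/6)
(-434 + T)/(D(-14) + p(-20)) = (-434 - 118)/((⅙)*(-14) + 12/(-20)) = -552/(-7/3 + 12*(-1/20)) = -552/(-7/3 - ⅗) = -552/(-44/15) = -552*(-15/44) = 2070/11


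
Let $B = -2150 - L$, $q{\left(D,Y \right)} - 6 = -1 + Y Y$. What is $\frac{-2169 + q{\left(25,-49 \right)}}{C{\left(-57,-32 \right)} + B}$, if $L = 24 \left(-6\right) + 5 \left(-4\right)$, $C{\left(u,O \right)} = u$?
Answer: $- \frac{79}{681} \approx -0.11601$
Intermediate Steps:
$q{\left(D,Y \right)} = 5 + Y^{2}$ ($q{\left(D,Y \right)} = 6 + \left(-1 + Y Y\right) = 6 + \left(-1 + Y^{2}\right) = 5 + Y^{2}$)
$L = -164$ ($L = -144 - 20 = -164$)
$B = -1986$ ($B = -2150 - -164 = -2150 + 164 = -1986$)
$\frac{-2169 + q{\left(25,-49 \right)}}{C{\left(-57,-32 \right)} + B} = \frac{-2169 + \left(5 + \left(-49\right)^{2}\right)}{-57 - 1986} = \frac{-2169 + \left(5 + 2401\right)}{-2043} = \left(-2169 + 2406\right) \left(- \frac{1}{2043}\right) = 237 \left(- \frac{1}{2043}\right) = - \frac{79}{681}$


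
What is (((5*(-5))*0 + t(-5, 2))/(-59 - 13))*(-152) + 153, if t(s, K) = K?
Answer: 1415/9 ≈ 157.22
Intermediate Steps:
(((5*(-5))*0 + t(-5, 2))/(-59 - 13))*(-152) + 153 = (((5*(-5))*0 + 2)/(-59 - 13))*(-152) + 153 = ((-25*0 + 2)/(-72))*(-152) + 153 = ((0 + 2)*(-1/72))*(-152) + 153 = (2*(-1/72))*(-152) + 153 = -1/36*(-152) + 153 = 38/9 + 153 = 1415/9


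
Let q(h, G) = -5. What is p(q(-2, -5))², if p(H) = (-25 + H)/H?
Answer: 36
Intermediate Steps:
p(H) = (-25 + H)/H
p(q(-2, -5))² = ((-25 - 5)/(-5))² = (-⅕*(-30))² = 6² = 36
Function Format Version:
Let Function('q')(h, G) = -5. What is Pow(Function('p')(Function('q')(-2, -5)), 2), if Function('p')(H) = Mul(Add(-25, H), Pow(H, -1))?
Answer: 36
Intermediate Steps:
Function('p')(H) = Mul(Pow(H, -1), Add(-25, H))
Pow(Function('p')(Function('q')(-2, -5)), 2) = Pow(Mul(Pow(-5, -1), Add(-25, -5)), 2) = Pow(Mul(Rational(-1, 5), -30), 2) = Pow(6, 2) = 36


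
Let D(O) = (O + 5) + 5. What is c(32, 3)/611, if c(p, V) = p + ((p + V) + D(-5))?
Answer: 72/611 ≈ 0.11784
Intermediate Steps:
D(O) = 10 + O (D(O) = (5 + O) + 5 = 10 + O)
c(p, V) = 5 + V + 2*p (c(p, V) = p + ((p + V) + (10 - 5)) = p + ((V + p) + 5) = p + (5 + V + p) = 5 + V + 2*p)
c(32, 3)/611 = (5 + 3 + 2*32)/611 = (5 + 3 + 64)*(1/611) = 72*(1/611) = 72/611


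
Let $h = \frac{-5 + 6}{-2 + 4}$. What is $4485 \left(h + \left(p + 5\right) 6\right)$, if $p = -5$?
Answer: $\frac{4485}{2} \approx 2242.5$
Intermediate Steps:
$h = \frac{1}{2}$ ($h = 1 \cdot \frac{1}{2} = \frac{1}{2} \approx 0.5$)
$4485 \left(h + \left(p + 5\right) 6\right) = 4485 \left(\frac{1}{2} + \left(-5 + 5\right) 6\right) = 4485 \left(\frac{1}{2} + 0 \cdot 6\right) = 4485 \left(\frac{1}{2} + 0\right) = 4485 \cdot \frac{1}{2} = \frac{4485}{2}$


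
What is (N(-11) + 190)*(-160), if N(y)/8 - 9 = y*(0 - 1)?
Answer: -56000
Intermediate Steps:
N(y) = 72 - 8*y (N(y) = 72 + 8*(y*(0 - 1)) = 72 + 8*(y*(-1)) = 72 + 8*(-y) = 72 - 8*y)
(N(-11) + 190)*(-160) = ((72 - 8*(-11)) + 190)*(-160) = ((72 + 88) + 190)*(-160) = (160 + 190)*(-160) = 350*(-160) = -56000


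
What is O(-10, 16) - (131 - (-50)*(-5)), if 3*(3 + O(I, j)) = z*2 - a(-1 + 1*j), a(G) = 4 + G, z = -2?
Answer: 325/3 ≈ 108.33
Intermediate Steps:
O(I, j) = -16/3 - j/3 (O(I, j) = -3 + (-2*2 - (4 + (-1 + 1*j)))/3 = -3 + (-4 - (4 + (-1 + j)))/3 = -3 + (-4 - (3 + j))/3 = -3 + (-4 + (-3 - j))/3 = -3 + (-7 - j)/3 = -3 + (-7/3 - j/3) = -16/3 - j/3)
O(-10, 16) - (131 - (-50)*(-5)) = (-16/3 - ⅓*16) - (131 - (-50)*(-5)) = (-16/3 - 16/3) - (131 - 1*250) = -32/3 - (131 - 250) = -32/3 - 1*(-119) = -32/3 + 119 = 325/3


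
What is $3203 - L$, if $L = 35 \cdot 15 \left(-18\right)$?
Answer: $12653$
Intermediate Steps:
$L = -9450$ ($L = 525 \left(-18\right) = -9450$)
$3203 - L = 3203 - -9450 = 3203 + 9450 = 12653$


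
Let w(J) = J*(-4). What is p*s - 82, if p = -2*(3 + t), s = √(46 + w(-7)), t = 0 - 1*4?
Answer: -82 + 2*√74 ≈ -64.795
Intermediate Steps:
w(J) = -4*J
t = -4 (t = 0 - 4 = -4)
s = √74 (s = √(46 - 4*(-7)) = √(46 + 28) = √74 ≈ 8.6023)
p = 2 (p = -2*(3 - 4) = -2*(-1) = 2)
p*s - 82 = 2*√74 - 82 = -82 + 2*√74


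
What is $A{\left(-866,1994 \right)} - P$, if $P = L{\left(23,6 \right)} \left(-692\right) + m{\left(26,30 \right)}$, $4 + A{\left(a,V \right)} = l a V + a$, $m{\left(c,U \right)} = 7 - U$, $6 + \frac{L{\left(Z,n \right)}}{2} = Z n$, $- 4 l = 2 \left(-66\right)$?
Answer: $-56802691$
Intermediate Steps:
$l = 33$ ($l = - \frac{2 \left(-66\right)}{4} = \left(- \frac{1}{4}\right) \left(-132\right) = 33$)
$L{\left(Z,n \right)} = -12 + 2 Z n$
$A{\left(a,V \right)} = -4 + a + 33 V a$ ($A{\left(a,V \right)} = -4 + \left(33 a V + a\right) = -4 + \left(33 V a + a\right) = -4 + \left(a + 33 V a\right) = -4 + a + 33 V a$)
$P = -182711$ ($P = \left(-12 + 2 \cdot 23 \cdot 6\right) \left(-692\right) + \left(7 - 30\right) = \left(-12 + 276\right) \left(-692\right) + \left(7 - 30\right) = 264 \left(-692\right) - 23 = -182688 - 23 = -182711$)
$A{\left(-866,1994 \right)} - P = \left(-4 - 866 + 33 \cdot 1994 \left(-866\right)\right) - -182711 = \left(-4 - 866 - 56984532\right) + 182711 = -56985402 + 182711 = -56802691$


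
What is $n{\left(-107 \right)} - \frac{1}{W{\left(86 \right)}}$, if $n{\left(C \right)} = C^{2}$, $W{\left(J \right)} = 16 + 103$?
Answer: $\frac{1362430}{119} \approx 11449.0$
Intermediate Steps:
$W{\left(J \right)} = 119$
$n{\left(-107 \right)} - \frac{1}{W{\left(86 \right)}} = \left(-107\right)^{2} - \frac{1}{119} = 11449 - \frac{1}{119} = \frac{1362430}{119}$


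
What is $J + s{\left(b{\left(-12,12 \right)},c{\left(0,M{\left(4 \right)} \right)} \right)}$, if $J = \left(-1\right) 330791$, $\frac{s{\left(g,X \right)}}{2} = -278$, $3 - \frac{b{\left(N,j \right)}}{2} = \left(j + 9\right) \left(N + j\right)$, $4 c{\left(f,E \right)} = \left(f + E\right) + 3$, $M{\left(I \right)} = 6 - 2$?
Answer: $-331347$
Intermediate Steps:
$M{\left(I \right)} = 4$ ($M{\left(I \right)} = 6 - 2 = 4$)
$c{\left(f,E \right)} = \frac{3}{4} + \frac{E}{4} + \frac{f}{4}$ ($c{\left(f,E \right)} = \frac{\left(f + E\right) + 3}{4} = \frac{\left(E + f\right) + 3}{4} = \frac{3 + E + f}{4} = \frac{3}{4} + \frac{E}{4} + \frac{f}{4}$)
$b{\left(N,j \right)} = 6 - 2 \left(9 + j\right) \left(N + j\right)$ ($b{\left(N,j \right)} = 6 - 2 \left(j + 9\right) \left(N + j\right) = 6 - 2 \left(9 + j\right) \left(N + j\right)$)
$s{\left(g,X \right)} = -556$ ($s{\left(g,X \right)} = 2 \left(-278\right) = -556$)
$J = -330791$
$J + s{\left(b{\left(-12,12 \right)},c{\left(0,M{\left(4 \right)} \right)} \right)} = -330791 - 556 = -331347$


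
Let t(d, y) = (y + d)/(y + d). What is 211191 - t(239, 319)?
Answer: 211190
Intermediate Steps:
t(d, y) = 1 (t(d, y) = (d + y)/(d + y) = 1)
211191 - t(239, 319) = 211191 - 1*1 = 211191 - 1 = 211190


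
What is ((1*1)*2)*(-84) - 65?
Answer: -233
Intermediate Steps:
((1*1)*2)*(-84) - 65 = (1*2)*(-84) - 65 = 2*(-84) - 65 = -168 - 65 = -233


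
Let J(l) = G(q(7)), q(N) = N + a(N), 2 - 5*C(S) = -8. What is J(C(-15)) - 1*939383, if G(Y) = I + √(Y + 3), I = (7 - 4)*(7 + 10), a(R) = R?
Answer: -939332 + √17 ≈ -9.3933e+5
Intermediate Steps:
I = 51 (I = 3*17 = 51)
C(S) = 2 (C(S) = ⅖ - ⅕*(-8) = ⅖ + 8/5 = 2)
q(N) = 2*N (q(N) = N + N = 2*N)
G(Y) = 51 + √(3 + Y) (G(Y) = 51 + √(Y + 3) = 51 + √(3 + Y))
J(l) = 51 + √17 (J(l) = 51 + √(3 + 2*7) = 51 + √(3 + 14) = 51 + √17)
J(C(-15)) - 1*939383 = (51 + √17) - 1*939383 = (51 + √17) - 939383 = -939332 + √17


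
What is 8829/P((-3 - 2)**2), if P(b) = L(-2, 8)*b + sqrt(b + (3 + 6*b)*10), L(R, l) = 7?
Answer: 34335/646 - 981*sqrt(1555)/3230 ≈ 41.174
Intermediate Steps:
P(b) = sqrt(30 + 61*b) + 7*b (P(b) = 7*b + sqrt(b + (3 + 6*b)*10) = 7*b + sqrt(b + (30 + 60*b)) = 7*b + sqrt(30 + 61*b) = sqrt(30 + 61*b) + 7*b)
8829/P((-3 - 2)**2) = 8829/(sqrt(30 + 61*(-3 - 2)**2) + 7*(-3 - 2)**2) = 8829/(sqrt(30 + 61*(-5)**2) + 7*(-5)**2) = 8829/(sqrt(30 + 61*25) + 7*25) = 8829/(sqrt(30 + 1525) + 175) = 8829/(sqrt(1555) + 175) = 8829/(175 + sqrt(1555))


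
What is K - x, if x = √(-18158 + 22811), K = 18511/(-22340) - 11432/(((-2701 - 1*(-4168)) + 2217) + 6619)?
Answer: -446109713/230169020 - 3*√517 ≈ -70.151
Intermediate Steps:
K = -446109713/230169020 (K = 18511*(-1/22340) - 11432/(((-2701 + 4168) + 2217) + 6619) = -18511/22340 - 11432/((1467 + 2217) + 6619) = -18511/22340 - 11432/(3684 + 6619) = -18511/22340 - 11432/10303 = -446109713/230169020 ≈ -1.9382)
x = 3*√517 (x = √4653 = 3*√517 ≈ 68.213)
K - x = -446109713/230169020 - 3*√517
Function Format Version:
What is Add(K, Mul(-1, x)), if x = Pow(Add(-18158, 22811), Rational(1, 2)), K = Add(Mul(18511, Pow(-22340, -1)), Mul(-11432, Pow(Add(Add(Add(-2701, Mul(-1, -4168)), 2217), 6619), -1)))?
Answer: Add(Rational(-446109713, 230169020), Mul(-3, Pow(517, Rational(1, 2)))) ≈ -70.151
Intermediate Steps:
K = Rational(-446109713, 230169020) (K = Add(Mul(18511, Rational(-1, 22340)), Mul(-11432, Pow(Add(Add(Add(-2701, 4168), 2217), 6619), -1))) = Add(Rational(-18511, 22340), Mul(-11432, Pow(Add(Add(1467, 2217), 6619), -1))) = Add(Rational(-18511, 22340), Mul(-11432, Pow(Add(3684, 6619), -1))) = Add(Rational(-18511, 22340), Mul(-11432, Pow(10303, -1))) = Add(Rational(-18511, 22340), Mul(-11432, Rational(1, 10303))) = Add(Rational(-18511, 22340), Rational(-11432, 10303)) = Rational(-446109713, 230169020) ≈ -1.9382)
x = Mul(3, Pow(517, Rational(1, 2))) (x = Pow(4653, Rational(1, 2)) = Mul(3, Pow(517, Rational(1, 2))) ≈ 68.213)
Add(K, Mul(-1, x)) = Add(Rational(-446109713, 230169020), Mul(-1, Mul(3, Pow(517, Rational(1, 2))))) = Add(Rational(-446109713, 230169020), Mul(-3, Pow(517, Rational(1, 2))))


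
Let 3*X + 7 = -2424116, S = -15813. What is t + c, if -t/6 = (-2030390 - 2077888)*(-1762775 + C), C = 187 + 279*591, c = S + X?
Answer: -39382750737786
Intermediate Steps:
X = -808041 (X = -7/3 + (1/3)*(-2424116) = -7/3 - 2424116/3 = -808041)
c = -823854 (c = -15813 - 808041 = -823854)
C = 165076 (C = 187 + 164889 = 165076)
t = -39382749913932 (t = -6*(-2030390 - 2077888)*(-1762775 + 165076) = -(-24649668)*(-1597699) = -6*6563791652322 = -39382749913932)
t + c = -39382749913932 - 823854 = -39382750737786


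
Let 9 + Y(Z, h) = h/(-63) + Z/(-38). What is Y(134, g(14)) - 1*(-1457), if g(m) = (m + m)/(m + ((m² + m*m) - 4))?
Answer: 49647967/34371 ≈ 1444.5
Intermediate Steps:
g(m) = 2*m/(-4 + m + 2*m²) (g(m) = (2*m)/(m + ((m² + m²) - 4)) = (2*m)/(m + (2*m² - 4)) = (2*m)/(m + (-4 + 2*m²)) = (2*m)/(-4 + m + 2*m²) = 2*m/(-4 + m + 2*m²))
Y(Z, h) = -9 - Z/38 - h/63 (Y(Z, h) = -9 + (h/(-63) + Z/(-38)) = -9 + (h*(-1/63) + Z*(-1/38)) = -9 + (-h/63 - Z/38) = -9 + (-Z/38 - h/63) = -9 - Z/38 - h/63)
Y(134, g(14)) - 1*(-1457) = (-9 - 1/38*134 - 2*14/(63*(-4 + 14 + 2*14²))) - 1*(-1457) = (-9 - 67/19 - 2*14/(63*(-4 + 14 + 2*196))) + 1457 = (-9 - 67/19 - 2*14/(63*(-4 + 14 + 392))) + 1457 = (-9 - 67/19 - 2*14/(63*402)) + 1457 = (-9 - 67/19 - 1/63*14/201) + 1457 = (-9 - 67/19 - 2/1809) + 1457 = -430580/34371 + 1457 = 49647967/34371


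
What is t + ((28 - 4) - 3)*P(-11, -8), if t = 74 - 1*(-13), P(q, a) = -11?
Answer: -144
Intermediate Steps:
t = 87 (t = 74 + 13 = 87)
t + ((28 - 4) - 3)*P(-11, -8) = 87 + ((28 - 4) - 3)*(-11) = 87 + (24 - 3)*(-11) = 87 + 21*(-11) = 87 - 231 = -144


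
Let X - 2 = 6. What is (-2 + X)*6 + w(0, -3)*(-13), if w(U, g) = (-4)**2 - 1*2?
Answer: -146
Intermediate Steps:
X = 8 (X = 2 + 6 = 8)
w(U, g) = 14 (w(U, g) = 16 - 2 = 14)
(-2 + X)*6 + w(0, -3)*(-13) = (-2 + 8)*6 + 14*(-13) = 6*6 - 182 = 36 - 182 = -146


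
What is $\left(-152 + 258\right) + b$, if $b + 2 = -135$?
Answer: $-31$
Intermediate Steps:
$b = -137$ ($b = -2 - 135 = -137$)
$\left(-152 + 258\right) + b = \left(-152 + 258\right) - 137 = 106 - 137 = -31$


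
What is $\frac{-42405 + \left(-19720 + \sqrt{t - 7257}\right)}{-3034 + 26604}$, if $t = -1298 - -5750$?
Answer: $- \frac{12425}{4714} + \frac{i \sqrt{2805}}{23570} \approx -2.6358 + 0.002247 i$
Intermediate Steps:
$t = 4452$ ($t = -1298 + 5750 = 4452$)
$\frac{-42405 + \left(-19720 + \sqrt{t - 7257}\right)}{-3034 + 26604} = \frac{-42405 - \left(19720 - \sqrt{4452 - 7257}\right)}{-3034 + 26604} = \frac{-42405 - \left(19720 - \sqrt{-2805}\right)}{23570} = \left(-42405 - \left(19720 - i \sqrt{2805}\right)\right) \frac{1}{23570} = \left(-62125 + i \sqrt{2805}\right) \frac{1}{23570} = - \frac{12425}{4714} + \frac{i \sqrt{2805}}{23570}$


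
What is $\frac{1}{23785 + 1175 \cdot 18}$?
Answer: $\frac{1}{44935} \approx 2.2254 \cdot 10^{-5}$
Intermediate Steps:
$\frac{1}{23785 + 1175 \cdot 18} = \frac{1}{23785 + 21150} = \frac{1}{44935}$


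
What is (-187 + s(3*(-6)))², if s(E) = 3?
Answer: 33856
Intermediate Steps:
(-187 + s(3*(-6)))² = (-187 + 3)² = (-184)² = 33856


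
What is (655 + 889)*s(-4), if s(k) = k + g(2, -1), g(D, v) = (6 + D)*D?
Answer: 18528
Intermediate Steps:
g(D, v) = D*(6 + D)
s(k) = 16 + k (s(k) = k + 2*(6 + 2) = k + 2*8 = k + 16 = 16 + k)
(655 + 889)*s(-4) = (655 + 889)*(16 - 4) = 1544*12 = 18528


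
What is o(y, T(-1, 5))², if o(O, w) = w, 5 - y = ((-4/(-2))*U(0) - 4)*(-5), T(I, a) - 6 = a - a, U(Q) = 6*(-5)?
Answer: 36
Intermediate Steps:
U(Q) = -30
T(I, a) = 6 (T(I, a) = 6 + (a - a) = 6 + 0 = 6)
y = -315 (y = 5 - (-4/(-2)*(-30) - 4)*(-5) = 5 - (-4*(-½)*(-30) - 4)*(-5) = 5 - (2*(-30) - 4)*(-5) = 5 - (-60 - 4)*(-5) = 5 - (-64)*(-5) = 5 - 1*320 = 5 - 320 = -315)
o(y, T(-1, 5))² = 6² = 36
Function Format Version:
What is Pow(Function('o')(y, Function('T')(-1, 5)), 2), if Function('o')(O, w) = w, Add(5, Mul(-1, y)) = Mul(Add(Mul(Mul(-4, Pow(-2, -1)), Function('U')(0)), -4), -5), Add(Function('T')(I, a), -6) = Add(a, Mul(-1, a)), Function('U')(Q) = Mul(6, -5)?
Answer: 36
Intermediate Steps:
Function('U')(Q) = -30
Function('T')(I, a) = 6 (Function('T')(I, a) = Add(6, Add(a, Mul(-1, a))) = Add(6, 0) = 6)
y = -315 (y = Add(5, Mul(-1, Mul(Add(Mul(Mul(-4, Pow(-2, -1)), -30), -4), -5))) = Add(5, Mul(-1, Mul(Add(Mul(Mul(-4, Rational(-1, 2)), -30), -4), -5))) = Add(5, Mul(-1, Mul(Add(Mul(2, -30), -4), -5))) = Add(5, Mul(-1, Mul(Add(-60, -4), -5))) = Add(5, Mul(-1, Mul(-64, -5))) = Add(5, Mul(-1, 320)) = Add(5, -320) = -315)
Pow(Function('o')(y, Function('T')(-1, 5)), 2) = Pow(6, 2) = 36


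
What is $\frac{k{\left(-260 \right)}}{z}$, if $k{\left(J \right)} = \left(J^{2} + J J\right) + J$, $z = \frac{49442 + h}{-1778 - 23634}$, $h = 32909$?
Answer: $- \frac{3429095280}{82351} \approx -41640.0$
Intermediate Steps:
$z = - \frac{82351}{25412}$ ($z = \frac{49442 + 32909}{-1778 - 23634} = \frac{82351}{-25412} = 82351 \left(- \frac{1}{25412}\right) = - \frac{82351}{25412} \approx -3.2406$)
$k{\left(J \right)} = J + 2 J^{2}$ ($k{\left(J \right)} = \left(J^{2} + J^{2}\right) + J = 2 J^{2} + J = J + 2 J^{2}$)
$\frac{k{\left(-260 \right)}}{z} = \frac{\left(-260\right) \left(1 + 2 \left(-260\right)\right)}{- \frac{82351}{25412}} = - 260 \left(1 - 520\right) \left(- \frac{25412}{82351}\right) = \left(-260\right) \left(-519\right) \left(- \frac{25412}{82351}\right) = 134940 \left(- \frac{25412}{82351}\right) = - \frac{3429095280}{82351}$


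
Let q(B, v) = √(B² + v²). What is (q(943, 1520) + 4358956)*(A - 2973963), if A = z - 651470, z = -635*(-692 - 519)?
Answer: -12451131148288 - 2856448*√3199649 ≈ -1.2456e+13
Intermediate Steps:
z = 768985 (z = -635*(-1211) = 768985)
A = 117515 (A = 768985 - 651470 = 117515)
(q(943, 1520) + 4358956)*(A - 2973963) = (√(943² + 1520²) + 4358956)*(117515 - 2973963) = (√(889249 + 2310400) + 4358956)*(-2856448) = (√3199649 + 4358956)*(-2856448) = (4358956 + √3199649)*(-2856448) = -12451131148288 - 2856448*√3199649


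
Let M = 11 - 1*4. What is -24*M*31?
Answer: -5208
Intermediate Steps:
M = 7 (M = 11 - 4 = 7)
-24*M*31 = -24*7*31 = -168*31 = -5208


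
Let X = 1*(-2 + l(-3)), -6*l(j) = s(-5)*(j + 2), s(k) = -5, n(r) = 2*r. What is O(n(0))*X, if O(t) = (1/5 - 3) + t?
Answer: 119/15 ≈ 7.9333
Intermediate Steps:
l(j) = 5/3 + 5*j/6 (l(j) = -(-5)*(j + 2)/6 = -(-5)*(2 + j)/6 = -(-10 - 5*j)/6 = 5/3 + 5*j/6)
O(t) = -14/5 + t (O(t) = (1/5 - 3) + t = -14/5 + t)
X = -17/6 (X = 1*(-2 + (5/3 + (5/6)*(-3))) = 1*(-2 + (5/3 - 5/2)) = 1*(-2 - 5/6) = 1*(-17/6) = -17/6 ≈ -2.8333)
O(n(0))*X = (-14/5 + 2*0)*(-17/6) = (-14/5 + 0)*(-17/6) = -14/5*(-17/6) = 119/15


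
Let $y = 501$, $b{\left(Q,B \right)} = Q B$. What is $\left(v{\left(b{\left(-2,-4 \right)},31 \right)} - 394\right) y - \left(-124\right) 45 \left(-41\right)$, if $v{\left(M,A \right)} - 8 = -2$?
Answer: $-423168$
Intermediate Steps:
$b{\left(Q,B \right)} = B Q$
$v{\left(M,A \right)} = 6$ ($v{\left(M,A \right)} = 8 - 2 = 6$)
$\left(v{\left(b{\left(-2,-4 \right)},31 \right)} - 394\right) y - \left(-124\right) 45 \left(-41\right) = \left(6 - 394\right) 501 - \left(-124\right) 45 \left(-41\right) = \left(-388\right) 501 - \left(-5580\right) \left(-41\right) = -194388 - 228780 = -423168$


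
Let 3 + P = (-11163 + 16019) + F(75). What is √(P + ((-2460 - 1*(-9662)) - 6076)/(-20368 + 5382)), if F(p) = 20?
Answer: √273590605218/7493 ≈ 69.806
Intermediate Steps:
P = 4873 (P = -3 + ((-11163 + 16019) + 20) = -3 + (4856 + 20) = -3 + 4876 = 4873)
√(P + ((-2460 - 1*(-9662)) - 6076)/(-20368 + 5382)) = √(4873 + ((-2460 - 1*(-9662)) - 6076)/(-20368 + 5382)) = √(4873 + ((-2460 + 9662) - 6076)/(-14986)) = √(4873 + (7202 - 6076)*(-1/14986)) = √(4873 + 1126*(-1/14986)) = √(4873 - 563/7493) = √(36512826/7493) = √273590605218/7493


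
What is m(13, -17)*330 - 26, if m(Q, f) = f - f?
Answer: -26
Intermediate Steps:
m(Q, f) = 0
m(13, -17)*330 - 26 = 0*330 - 26 = 0 - 26 = -26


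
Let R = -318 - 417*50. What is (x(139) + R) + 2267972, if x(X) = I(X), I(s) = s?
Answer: 2246943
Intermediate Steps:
x(X) = X
R = -21168 (R = -318 - 20850 = -21168)
(x(139) + R) + 2267972 = (139 - 21168) + 2267972 = -21029 + 2267972 = 2246943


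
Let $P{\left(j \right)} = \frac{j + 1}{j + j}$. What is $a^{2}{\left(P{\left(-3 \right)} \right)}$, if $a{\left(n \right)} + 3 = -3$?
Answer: $36$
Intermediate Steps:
$P{\left(j \right)} = \frac{1 + j}{2 j}$
$a{\left(n \right)} = -6$ ($a{\left(n \right)} = -3 - 3 = -6$)
$a^{2}{\left(P{\left(-3 \right)} \right)} = \left(-6\right)^{2} = 36$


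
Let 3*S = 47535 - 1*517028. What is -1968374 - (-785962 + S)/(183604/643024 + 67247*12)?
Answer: -766037662647570046/389173052055 ≈ -1.9684e+6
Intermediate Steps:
S = -469493/3 (S = (47535 - 1*517028)/3 = (47535 - 517028)/3 = (⅓)*(-469493) = -469493/3 ≈ -1.5650e+5)
-1968374 - (-785962 + S)/(183604/643024 + 67247*12) = -1968374 - (-785962 - 469493/3)/(183604/643024 + 67247*12) = -1968374 - (-2827379)/(3*(183604*(1/643024) + 806964)) = -1968374 - (-2827379)/(3*(45901/160756 + 806964)) = -1968374 - (-2827379)/(3*129724350685/160756) = -1968374 - (-2827379)*160756/(3*129724350685) = -1968374 - 1*(-454518138524/389173052055) = -1968374 + 454518138524/389173052055 = -766037662647570046/389173052055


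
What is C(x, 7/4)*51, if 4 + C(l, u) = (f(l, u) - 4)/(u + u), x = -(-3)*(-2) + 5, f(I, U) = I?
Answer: -1938/7 ≈ -276.86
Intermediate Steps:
x = -1 (x = -1*6 + 5 = -6 + 5 = -1)
C(l, u) = -4 + (-4 + l)/(2*u) (C(l, u) = -4 + (l - 4)/(u + u) = -4 + (-4 + l)/((2*u)) = -4 + (-4 + l)*(1/(2*u)) = -4 + (-4 + l)/(2*u))
C(x, 7/4)*51 = ((-4 - 1 - 56/4)/(2*((7/4))))*51 = ((-4 - 1 - 56/4)/(2*((7*(¼)))))*51 = ((-4 - 1 - 8*7/4)/(2*(7/4)))*51 = ((½)*(4/7)*(-4 - 1 - 14))*51 = ((½)*(4/7)*(-19))*51 = -38/7*51 = -1938/7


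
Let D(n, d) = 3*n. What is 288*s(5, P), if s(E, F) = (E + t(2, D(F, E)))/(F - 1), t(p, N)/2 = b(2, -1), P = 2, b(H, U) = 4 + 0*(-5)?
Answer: 3744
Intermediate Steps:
b(H, U) = 4 (b(H, U) = 4 + 0 = 4)
t(p, N) = 8 (t(p, N) = 2*4 = 8)
s(E, F) = (8 + E)/(-1 + F) (s(E, F) = (E + 8)/(F - 1) = (8 + E)/(-1 + F))
288*s(5, P) = 288*((8 + 5)/(-1 + 2)) = 288*(13/1) = 288*(1*13) = 288*13 = 3744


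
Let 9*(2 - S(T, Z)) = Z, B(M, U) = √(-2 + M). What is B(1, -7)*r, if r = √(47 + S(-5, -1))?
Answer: I*√442/3 ≈ 7.0079*I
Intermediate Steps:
S(T, Z) = 2 - Z/9
r = √442/3 (r = √(47 + (2 - ⅑*(-1))) = √(47 + (2 + ⅑)) = √(47 + 19/9) = √(442/9) = √442/3 ≈ 7.0079)
B(1, -7)*r = √(-2 + 1)*(√442/3) = √(-1)*(√442/3) = I*(√442/3) = I*√442/3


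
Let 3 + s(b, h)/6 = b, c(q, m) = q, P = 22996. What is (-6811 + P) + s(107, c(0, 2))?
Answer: 16809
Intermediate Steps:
s(b, h) = -18 + 6*b
(-6811 + P) + s(107, c(0, 2)) = (-6811 + 22996) + (-18 + 6*107) = 16185 + (-18 + 642) = 16185 + 624 = 16809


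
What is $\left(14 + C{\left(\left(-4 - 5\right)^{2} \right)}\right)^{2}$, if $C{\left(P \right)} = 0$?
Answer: $196$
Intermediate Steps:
$\left(14 + C{\left(\left(-4 - 5\right)^{2} \right)}\right)^{2} = \left(14 + 0\right)^{2} = 14^{2} = 196$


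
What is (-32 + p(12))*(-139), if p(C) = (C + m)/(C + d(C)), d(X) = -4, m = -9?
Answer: 35167/8 ≈ 4395.9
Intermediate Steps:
p(C) = (-9 + C)/(-4 + C) (p(C) = (C - 9)/(C - 4) = (-9 + C)/(-4 + C))
(-32 + p(12))*(-139) = (-32 + (-9 + 12)/(-4 + 12))*(-139) = (-32 + 3/8)*(-139) = -253/8*(-139) = 35167/8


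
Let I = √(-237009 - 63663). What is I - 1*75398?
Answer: -75398 + 72*I*√58 ≈ -75398.0 + 548.34*I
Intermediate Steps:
I = 72*I*√58 (I = √(-300672) = 72*I*√58 ≈ 548.34*I)
I - 1*75398 = 72*I*√58 - 1*75398 = 72*I*√58 - 75398 = -75398 + 72*I*√58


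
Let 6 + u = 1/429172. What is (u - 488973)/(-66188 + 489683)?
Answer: -209856095387/181752196140 ≈ -1.1546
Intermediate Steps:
u = -2575031/429172 (u = -6 + 1/429172 = -2575031/429172 ≈ -6.0000)
(u - 488973)/(-66188 + 489683) = (-2575031/429172 - 488973)/(-66188 + 489683) = -209856095387/429172/423495 = -209856095387/429172*1/423495 = -209856095387/181752196140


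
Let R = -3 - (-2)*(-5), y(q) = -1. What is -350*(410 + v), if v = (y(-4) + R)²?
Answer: -212100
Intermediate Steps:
R = -13 (R = -3 - 1*10 = -3 - 10 = -13)
v = 196 (v = (-1 - 13)² = (-14)² = 196)
-350*(410 + v) = -350*(410 + 196) = -350*606 = -212100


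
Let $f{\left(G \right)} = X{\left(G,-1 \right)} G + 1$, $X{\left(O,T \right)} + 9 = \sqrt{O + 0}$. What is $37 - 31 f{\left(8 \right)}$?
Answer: $2238 - 496 \sqrt{2} \approx 1536.6$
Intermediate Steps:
$X{\left(O,T \right)} = -9 + \sqrt{O}$ ($X{\left(O,T \right)} = -9 + \sqrt{O + 0} = -9 + \sqrt{O}$)
$f{\left(G \right)} = 1 + G \left(-9 + \sqrt{G}\right)$ ($f{\left(G \right)} = \left(-9 + \sqrt{G}\right) G + 1 = G \left(-9 + \sqrt{G}\right) + 1 = 1 + G \left(-9 + \sqrt{G}\right)$)
$37 - 31 f{\left(8 \right)} = 37 - 31 \left(1 + 8 \left(-9 + \sqrt{8}\right)\right) = 37 - 31 \left(1 + 8 \left(-9 + 2 \sqrt{2}\right)\right) = 37 - 31 \left(1 - \left(72 - 16 \sqrt{2}\right)\right) = 37 - 31 \left(-71 + 16 \sqrt{2}\right) = 37 + \left(2201 - 496 \sqrt{2}\right) = 2238 - 496 \sqrt{2}$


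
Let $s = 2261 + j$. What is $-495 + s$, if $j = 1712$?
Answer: $3478$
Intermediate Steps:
$s = 3973$ ($s = 2261 + 1712 = 3973$)
$-495 + s = -495 + 3973 = 3478$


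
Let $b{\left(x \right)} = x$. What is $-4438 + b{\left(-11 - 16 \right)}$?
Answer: $-4465$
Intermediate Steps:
$-4438 + b{\left(-11 - 16 \right)} = -4438 - 27 = -4465$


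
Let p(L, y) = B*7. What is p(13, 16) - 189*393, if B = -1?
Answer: -74284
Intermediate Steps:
p(L, y) = -7 (p(L, y) = -1*7 = -7)
p(13, 16) - 189*393 = -7 - 189*393 = -7 - 74277 = -74284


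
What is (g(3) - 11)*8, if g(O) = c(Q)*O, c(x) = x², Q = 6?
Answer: 776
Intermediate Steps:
g(O) = 36*O (g(O) = 6²*O = 36*O)
(g(3) - 11)*8 = (36*3 - 11)*8 = (108 - 11)*8 = 97*8 = 776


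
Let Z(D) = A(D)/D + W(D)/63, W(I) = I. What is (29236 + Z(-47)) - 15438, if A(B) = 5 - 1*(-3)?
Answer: 40853165/2961 ≈ 13797.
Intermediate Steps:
A(B) = 8 (A(B) = 5 + 3 = 8)
Z(D) = 8/D + D/63
(29236 + Z(-47)) - 15438 = (29236 + (8/(-47) + (1/63)*(-47))) - 15438 = (29236 + (8*(-1/47) - 47/63)) - 15438 = (29236 + (-8/47 - 47/63)) - 15438 = (29236 - 2713/2961) - 15438 = 86565083/2961 - 15438 = 40853165/2961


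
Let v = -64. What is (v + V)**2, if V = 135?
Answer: 5041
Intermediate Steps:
(v + V)**2 = (-64 + 135)**2 = 71**2 = 5041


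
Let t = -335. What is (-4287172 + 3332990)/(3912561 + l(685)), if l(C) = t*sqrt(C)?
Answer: -1866647640051/7654028352298 - 159825485*sqrt(685)/7654028352298 ≈ -0.24442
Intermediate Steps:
l(C) = -335*sqrt(C)
(-4287172 + 3332990)/(3912561 + l(685)) = (-4287172 + 3332990)/(3912561 - 335*sqrt(685)) = -954182/(3912561 - 335*sqrt(685))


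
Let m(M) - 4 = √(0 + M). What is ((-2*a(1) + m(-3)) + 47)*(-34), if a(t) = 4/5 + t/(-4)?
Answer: -8483/5 - 34*I*√3 ≈ -1696.6 - 58.89*I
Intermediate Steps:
a(t) = ⅘ - t/4 (a(t) = 4*(⅕) + t*(-¼) = ⅘ - t/4)
m(M) = 4 + √M (m(M) = 4 + √(0 + M) = 4 + √M)
((-2*a(1) + m(-3)) + 47)*(-34) = ((-2*(⅘ - ¼*1) + (4 + √(-3))) + 47)*(-34) = ((-2*(⅘ - ¼) + (4 + I*√3)) + 47)*(-34) = ((-2*11/20 + (4 + I*√3)) + 47)*(-34) = ((-11/10 + (4 + I*√3)) + 47)*(-34) = ((29/10 + I*√3) + 47)*(-34) = (499/10 + I*√3)*(-34) = -8483/5 - 34*I*√3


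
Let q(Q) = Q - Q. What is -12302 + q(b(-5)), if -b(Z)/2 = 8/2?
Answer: -12302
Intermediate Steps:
b(Z) = -8 (b(Z) = -16/2 = -2*4 = -8)
q(Q) = 0
-12302 + q(b(-5)) = -12302 + 0 = -12302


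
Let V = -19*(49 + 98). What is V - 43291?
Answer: -46084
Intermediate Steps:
V = -2793 (V = -19*147 = -2793)
V - 43291 = -2793 - 43291 = -46084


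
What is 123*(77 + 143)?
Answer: 27060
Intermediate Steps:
123*(77 + 143) = 123*220 = 27060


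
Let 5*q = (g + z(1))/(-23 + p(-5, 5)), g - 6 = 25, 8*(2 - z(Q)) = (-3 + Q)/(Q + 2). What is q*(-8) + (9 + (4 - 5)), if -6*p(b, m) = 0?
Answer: 3554/345 ≈ 10.301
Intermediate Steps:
p(b, m) = 0 (p(b, m) = -⅙*0 = 0)
z(Q) = 2 - (-3 + Q)/(8*(2 + Q)) (z(Q) = 2 - (-3 + Q)/(8*(Q + 2)) = 2 - (-3 + Q)/(8*(2 + Q)))
g = 31 (g = 6 + 25 = 31)
q = -397/1380 (q = ((31 + 5*(7 + 3*1)/(8*(2 + 1)))/(-23 + 0))/5 = ((31 + (5/8)*(7 + 3)/3)/(-23))/5 = ((31 + (5/8)*(⅓)*10)*(-1/23))/5 = ((31 + 25/12)*(-1/23))/5 = ((397/12)*(-1/23))/5 = (⅕)*(-397/276) = -397/1380 ≈ -0.28768)
q*(-8) + (9 + (4 - 5)) = -397/1380*(-8) + (9 + (4 - 5)) = 794/345 + (9 - 1) = 794/345 + 8 = 3554/345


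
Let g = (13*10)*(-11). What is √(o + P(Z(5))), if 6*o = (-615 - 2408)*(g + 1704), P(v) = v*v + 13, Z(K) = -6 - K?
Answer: I*√1241247/3 ≈ 371.37*I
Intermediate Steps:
g = -1430 (g = 130*(-11) = -1430)
P(v) = 13 + v² (P(v) = v² + 13 = 13 + v²)
o = -414151/3 (o = ((-615 - 2408)*(-1430 + 1704))/6 = (-3023*274)/6 = (⅙)*(-828302) = -414151/3 ≈ -1.3805e+5)
√(o + P(Z(5))) = √(-414151/3 + (13 + (-6 - 1*5)²)) = √(-414151/3 + (13 + (-6 - 5)²)) = √(-414151/3 + (13 + (-11)²)) = √(-414151/3 + (13 + 121)) = √(-414151/3 + 134) = √(-413749/3) = I*√1241247/3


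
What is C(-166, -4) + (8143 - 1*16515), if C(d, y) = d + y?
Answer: -8542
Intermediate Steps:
C(-166, -4) + (8143 - 1*16515) = (-166 - 4) + (8143 - 1*16515) = -170 + (8143 - 16515) = -170 - 8372 = -8542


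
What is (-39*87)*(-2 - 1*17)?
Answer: 64467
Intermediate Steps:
(-39*87)*(-2 - 1*17) = -3393*(-2 - 17) = -3393*(-19) = 64467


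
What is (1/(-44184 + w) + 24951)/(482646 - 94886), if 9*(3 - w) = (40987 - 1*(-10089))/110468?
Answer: 273995235991209/4258121630569120 ≈ 0.064347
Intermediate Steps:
w = 732890/248553 (w = 3 - (40987 - 1*(-10089))/(9*110468) = 3 - (40987 + 10089)/(9*110468) = 3 - 51076/(9*110468) = 3 - ⅑*12769/27617 = 3 - 12769/248553 = 732890/248553 ≈ 2.9486)
(1/(-44184 + w) + 24951)/(482646 - 94886) = (1/(-44184 + 732890/248553) + 24951)/(482646 - 94886) = (1/(-10981332862/248553) + 24951)/387760 = (-248553/10981332862 + 24951)*(1/387760) = (273995235991209/10981332862)*(1/387760) = 273995235991209/4258121630569120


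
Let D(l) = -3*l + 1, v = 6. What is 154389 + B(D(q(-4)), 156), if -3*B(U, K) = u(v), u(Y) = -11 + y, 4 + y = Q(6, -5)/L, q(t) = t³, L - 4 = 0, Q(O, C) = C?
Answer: 1852733/12 ≈ 1.5439e+5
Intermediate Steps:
L = 4 (L = 4 + 0 = 4)
y = -21/4 (y = -4 - 5/4 = -21/4 ≈ -5.2500)
u(Y) = -65/4 (u(Y) = -11 - 21/4 = -65/4)
D(l) = 1 - 3*l
B(U, K) = 65/12 (B(U, K) = -⅓*(-65/4) = 65/12)
154389 + B(D(q(-4)), 156) = 154389 + 65/12 = 1852733/12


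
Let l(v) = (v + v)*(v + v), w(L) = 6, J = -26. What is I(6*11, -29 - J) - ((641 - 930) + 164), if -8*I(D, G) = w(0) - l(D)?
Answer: 9209/4 ≈ 2302.3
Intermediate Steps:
l(v) = 4*v² (l(v) = (2*v)*(2*v) = 4*v²)
I(D, G) = -¾ + D²/2 (I(D, G) = -(6 - 4*D²)/8 = -¾ + D²/2)
I(6*11, -29 - J) - ((641 - 930) + 164) = (-¾ + (6*11)²/2) - ((641 - 930) + 164) = (-¾ + (½)*66²) - (-289 + 164) = (-¾ + (½)*4356) - 1*(-125) = (-¾ + 2178) + 125 = 8709/4 + 125 = 9209/4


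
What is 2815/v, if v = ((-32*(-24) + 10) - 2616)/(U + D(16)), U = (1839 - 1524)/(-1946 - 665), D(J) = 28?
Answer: -29273185/685574 ≈ -42.699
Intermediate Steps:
U = -45/373 (U = 315/(-2611) = 315*(-1/2611) = -45/373 ≈ -0.12064)
v = -685574/10399 (v = ((-32*(-24) + 10) - 2616)/(-45/373 + 28) = ((768 + 10) - 2616)/(10399/373) = (778 - 2616)*(373/10399) = -1838*373/10399 = -685574/10399 ≈ -65.927)
2815/v = 2815/(-685574/10399) = 2815*(-10399/685574) = -29273185/685574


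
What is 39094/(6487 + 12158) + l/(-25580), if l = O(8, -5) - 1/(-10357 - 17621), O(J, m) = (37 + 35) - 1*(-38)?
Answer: 169220027411/80871528120 ≈ 2.0925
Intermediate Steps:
O(J, m) = 110 (O(J, m) = 72 + 38 = 110)
l = 3077581/27978 (l = 110 - 1/(-10357 - 17621) = 110 - 1/(-27978) = 110 - 1*(-1/27978) = 110 + 1/27978 = 3077581/27978 ≈ 110.00)
39094/(6487 + 12158) + l/(-25580) = 39094/(6487 + 12158) + (3077581/27978)/(-25580) = 39094/18645 + (3077581/27978)*(-1/25580) = 39094*(1/18645) - 3077581/715677240 = 3554/1695 - 3077581/715677240 = 169220027411/80871528120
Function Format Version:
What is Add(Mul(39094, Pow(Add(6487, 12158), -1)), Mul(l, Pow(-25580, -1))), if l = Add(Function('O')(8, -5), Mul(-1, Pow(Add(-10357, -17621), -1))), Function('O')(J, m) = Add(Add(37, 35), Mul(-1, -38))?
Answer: Rational(169220027411, 80871528120) ≈ 2.0925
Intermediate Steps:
Function('O')(J, m) = 110 (Function('O')(J, m) = Add(72, 38) = 110)
l = Rational(3077581, 27978) (l = Add(110, Mul(-1, Pow(Add(-10357, -17621), -1))) = Add(110, Mul(-1, Pow(-27978, -1))) = Add(110, Mul(-1, Rational(-1, 27978))) = Add(110, Rational(1, 27978)) = Rational(3077581, 27978) ≈ 110.00)
Add(Mul(39094, Pow(Add(6487, 12158), -1)), Mul(l, Pow(-25580, -1))) = Add(Mul(39094, Pow(Add(6487, 12158), -1)), Mul(Rational(3077581, 27978), Pow(-25580, -1))) = Add(Mul(39094, Pow(18645, -1)), Mul(Rational(3077581, 27978), Rational(-1, 25580))) = Add(Mul(39094, Rational(1, 18645)), Rational(-3077581, 715677240)) = Add(Rational(3554, 1695), Rational(-3077581, 715677240)) = Rational(169220027411, 80871528120)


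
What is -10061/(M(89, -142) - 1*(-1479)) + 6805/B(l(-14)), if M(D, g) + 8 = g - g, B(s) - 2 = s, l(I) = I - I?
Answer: 9990033/2942 ≈ 3395.7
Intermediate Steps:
l(I) = 0
B(s) = 2 + s
M(D, g) = -8 (M(D, g) = -8 + (g - g) = -8 + 0 = -8)
-10061/(M(89, -142) - 1*(-1479)) + 6805/B(l(-14)) = -10061/(-8 - 1*(-1479)) + 6805/(2 + 0) = -10061/(-8 + 1479) + 6805/2 = -10061/1471 + 6805*(½) = -10061*1/1471 + 6805/2 = -10061/1471 + 6805/2 = 9990033/2942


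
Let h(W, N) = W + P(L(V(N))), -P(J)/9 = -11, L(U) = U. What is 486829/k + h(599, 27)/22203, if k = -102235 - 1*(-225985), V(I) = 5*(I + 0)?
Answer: 134511627/33921250 ≈ 3.9654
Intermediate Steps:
V(I) = 5*I
P(J) = 99 (P(J) = -9*(-11) = 99)
h(W, N) = 99 + W (h(W, N) = W + 99 = 99 + W)
k = 123750 (k = -102235 + 225985 = 123750)
486829/k + h(599, 27)/22203 = 486829/123750 + (99 + 599)/22203 = 486829*(1/123750) + 698*(1/22203) = 486829/123750 + 698/22203 = 134511627/33921250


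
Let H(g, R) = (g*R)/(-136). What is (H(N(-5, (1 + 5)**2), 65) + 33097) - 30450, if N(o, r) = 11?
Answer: 359277/136 ≈ 2641.7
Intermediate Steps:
H(g, R) = -R*g/136 (H(g, R) = (R*g)*(-1/136) = -R*g/136)
(H(N(-5, (1 + 5)**2), 65) + 33097) - 30450 = (-1/136*65*11 + 33097) - 30450 = (-715/136 + 33097) - 30450 = 4500477/136 - 30450 = 359277/136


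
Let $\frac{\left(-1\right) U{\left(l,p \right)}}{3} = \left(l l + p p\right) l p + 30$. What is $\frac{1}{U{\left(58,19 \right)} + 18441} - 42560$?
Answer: $- \frac{523338997441}{12296499} \approx -42560.0$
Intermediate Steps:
$U{\left(l,p \right)} = -90 - 3 l p \left(l^{2} + p^{2}\right)$ ($U{\left(l,p \right)} = - 3 \left(\left(l l + p p\right) l p + 30\right) = - 3 \left(\left(l^{2} + p^{2}\right) l p + 30\right) = - 3 \left(l \left(l^{2} + p^{2}\right) p + 30\right) = - 3 \left(l p \left(l^{2} + p^{2}\right) + 30\right) = - 3 \left(30 + l p \left(l^{2} + p^{2}\right)\right) = -90 - 3 l p \left(l^{2} + p^{2}\right)$)
$\frac{1}{U{\left(58,19 \right)} + 18441} - 42560 = \frac{1}{\left(-90 - 174 \cdot 19^{3} - 57 \cdot 58^{3}\right) + 18441} - 42560 = \frac{1}{\left(-90 - 174 \cdot 6859 - 57 \cdot 195112\right) + 18441} - 42560 = \frac{1}{\left(-90 - 1193466 - 11121384\right) + 18441} - 42560 = \frac{1}{-12314940 + 18441} - 42560 = \frac{1}{-12296499} - 42560 = - \frac{1}{12296499} - 42560 = - \frac{523338997441}{12296499}$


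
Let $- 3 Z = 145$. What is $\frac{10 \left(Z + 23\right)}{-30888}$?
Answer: $\frac{95}{11583} \approx 0.0082017$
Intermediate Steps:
$Z = - \frac{145}{3}$ ($Z = \left(- \frac{1}{3}\right) 145 = - \frac{145}{3} \approx -48.333$)
$\frac{10 \left(Z + 23\right)}{-30888} = \frac{10 \left(- \frac{145}{3} + 23\right)}{-30888} = 10 \left(- \frac{76}{3}\right) \left(- \frac{1}{30888}\right) = \left(- \frac{760}{3}\right) \left(- \frac{1}{30888}\right) = \frac{95}{11583}$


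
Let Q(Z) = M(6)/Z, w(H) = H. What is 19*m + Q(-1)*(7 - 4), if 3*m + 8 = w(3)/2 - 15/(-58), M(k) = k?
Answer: -5005/87 ≈ -57.529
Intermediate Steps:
Q(Z) = 6/Z
m = -181/87 (m = -8/3 + (3/2 - 15/(-58))/3 = -8/3 + (3*(½) - 15*(-1/58))/3 = -8/3 + (3/2 + 15/58)/3 = -8/3 + (⅓)*(51/29) = -8/3 + 17/29 = -181/87 ≈ -2.0805)
19*m + Q(-1)*(7 - 4) = 19*(-181/87) + (6/(-1))*(7 - 4) = -3439/87 + (6*(-1))*3 = -3439/87 - 6*3 = -3439/87 - 18 = -5005/87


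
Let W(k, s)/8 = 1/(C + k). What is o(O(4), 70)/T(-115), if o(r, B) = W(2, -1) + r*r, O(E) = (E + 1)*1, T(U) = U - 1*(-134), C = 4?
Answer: 79/57 ≈ 1.3860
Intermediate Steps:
T(U) = 134 + U (T(U) = U + 134 = 134 + U)
O(E) = 1 + E (O(E) = (1 + E)*1 = 1 + E)
W(k, s) = 8/(4 + k)
o(r, B) = 4/3 + r² (o(r, B) = 8/(4 + 2) + r*r = 8/6 + r² = 8*(⅙) + r² = 4/3 + r²)
o(O(4), 70)/T(-115) = (4/3 + (1 + 4)²)/(134 - 115) = (4/3 + 5²)/19 = (4/3 + 25)*(1/19) = (79/3)*(1/19) = 79/57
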